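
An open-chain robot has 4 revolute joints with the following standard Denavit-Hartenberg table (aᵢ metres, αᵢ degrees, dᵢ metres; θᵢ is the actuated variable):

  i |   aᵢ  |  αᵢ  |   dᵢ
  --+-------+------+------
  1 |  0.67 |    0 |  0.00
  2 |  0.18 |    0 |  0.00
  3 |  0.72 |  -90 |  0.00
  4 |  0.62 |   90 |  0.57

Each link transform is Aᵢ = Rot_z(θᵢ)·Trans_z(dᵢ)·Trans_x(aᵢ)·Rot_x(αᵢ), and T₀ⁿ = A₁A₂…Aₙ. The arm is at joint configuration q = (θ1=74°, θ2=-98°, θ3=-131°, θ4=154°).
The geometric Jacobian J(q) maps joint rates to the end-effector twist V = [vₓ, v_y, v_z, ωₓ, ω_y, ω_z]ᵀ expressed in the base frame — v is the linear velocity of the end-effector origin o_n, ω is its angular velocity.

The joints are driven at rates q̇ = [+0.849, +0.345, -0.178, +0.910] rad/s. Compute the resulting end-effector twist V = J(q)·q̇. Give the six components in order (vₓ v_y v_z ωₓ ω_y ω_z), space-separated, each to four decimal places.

0.3595 0.5525 0.5071 0.3846 -0.8247 1.0160

o_n = [0.4425, -0.0145, -0.2718]
J₁: ẑ×o_n = [0.0145, 0.4425, -0.0000], ω = ẑ
J2: z=[0.0000, 0.0000, 1.0000] o=[0.1847, 0.6440, 0.0000] → [0.6586, 0.2578, -0.0000, 0.0000, 0.0000, 1.0000]
J3: z=[0.0000, 0.0000, 1.0000] o=[0.3491, 0.5708, 0.0000] → [0.5854, 0.0934, -0.0000, 0.0000, 0.0000, 1.0000]
J4: z=[0.4226, -0.9063, 0.0000] o=[-0.3034, 0.2665, 0.0000] → [0.2463, 0.1149, 0.5573, 0.4226, -0.9063, 0.0000]
V = J·q̇ = [0.3595, 0.5525, 0.5071, 0.3846, -0.8247, 1.0160]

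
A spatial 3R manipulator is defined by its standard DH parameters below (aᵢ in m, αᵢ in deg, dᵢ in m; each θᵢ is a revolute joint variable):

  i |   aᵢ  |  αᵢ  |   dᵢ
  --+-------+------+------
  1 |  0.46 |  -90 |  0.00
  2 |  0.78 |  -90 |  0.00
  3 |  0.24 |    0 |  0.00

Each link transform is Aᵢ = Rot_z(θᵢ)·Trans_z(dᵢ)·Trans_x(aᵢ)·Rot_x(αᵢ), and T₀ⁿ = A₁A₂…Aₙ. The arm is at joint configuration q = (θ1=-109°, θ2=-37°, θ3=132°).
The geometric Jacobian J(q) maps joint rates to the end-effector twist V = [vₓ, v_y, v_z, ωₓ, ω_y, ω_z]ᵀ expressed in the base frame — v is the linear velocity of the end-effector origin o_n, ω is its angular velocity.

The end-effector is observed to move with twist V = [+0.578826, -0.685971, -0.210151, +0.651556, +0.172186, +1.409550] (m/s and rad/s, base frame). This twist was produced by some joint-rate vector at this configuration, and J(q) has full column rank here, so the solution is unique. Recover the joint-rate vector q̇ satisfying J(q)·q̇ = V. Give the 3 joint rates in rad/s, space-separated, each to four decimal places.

o_n = [-0.4795, -0.8446, 0.3728]
J₁: ẑ×o_n = [0.8446, -0.4795, 0.0000], ω = ẑ
J2: z=[0.9455, -0.3256, 0.0000] o=[-0.1498, -0.4349, 0.0000] → [-0.1214, -0.3525, -0.4947, 0.9455, -0.3256, 0.0000]
J3: z=[-0.1959, -0.5690, -0.7986] o=[-0.3526, -1.0239, 0.4694] → [0.1982, 0.0824, -0.1073, -0.1959, -0.5690, -0.7986]
q̇ = J⁺·V = [0.9120, 0.5600, -0.6230]

0.9120 0.5600 -0.6230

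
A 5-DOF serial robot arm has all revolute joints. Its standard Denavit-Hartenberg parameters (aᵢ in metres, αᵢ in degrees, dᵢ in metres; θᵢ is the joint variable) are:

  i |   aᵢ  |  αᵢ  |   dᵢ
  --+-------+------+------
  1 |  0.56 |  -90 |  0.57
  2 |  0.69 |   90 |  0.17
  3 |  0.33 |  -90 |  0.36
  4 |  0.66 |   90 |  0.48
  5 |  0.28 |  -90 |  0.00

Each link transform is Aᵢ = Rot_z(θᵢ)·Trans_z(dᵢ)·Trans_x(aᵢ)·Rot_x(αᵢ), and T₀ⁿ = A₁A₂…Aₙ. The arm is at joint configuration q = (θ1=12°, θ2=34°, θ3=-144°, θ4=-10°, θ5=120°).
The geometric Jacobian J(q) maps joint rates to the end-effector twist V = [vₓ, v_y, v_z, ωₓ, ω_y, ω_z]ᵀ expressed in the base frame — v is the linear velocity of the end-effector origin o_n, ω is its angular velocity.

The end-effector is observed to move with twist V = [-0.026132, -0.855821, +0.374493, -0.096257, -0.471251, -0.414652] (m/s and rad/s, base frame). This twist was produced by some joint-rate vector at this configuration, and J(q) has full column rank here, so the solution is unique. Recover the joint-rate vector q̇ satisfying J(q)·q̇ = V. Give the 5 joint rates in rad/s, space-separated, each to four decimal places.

o_n = [1.3346, -0.6461, 0.7010]
J₁: ẑ×o_n = [0.6461, 1.3346, -0.0000], ω = ẑ
J2: z=[-0.2079, 0.9781, 0.0000] o=[0.5478, 0.1164, 0.5700] → [0.1281, 0.0272, -0.6111, -0.2079, 0.9781, 0.0000]
J3: z=[0.5470, 0.1163, 0.8290] o=[1.0720, 0.4016, 0.1842] → [0.9287, -0.0649, -0.6036, 0.5470, 0.1163, 0.8290]
J4: z=[0.6449, -0.6900, -0.3287] o=[1.0927, 0.2078, 0.6319] → [-0.3283, -0.1240, -0.3837, 0.6449, -0.6900, -0.3287]
J5: z=[0.6314, 0.2385, 0.7379] o=[1.1179, -0.5745, 0.8632] → [0.0142, 0.2623, -0.0969, 0.6314, 0.2385, 0.7379]
q̇ = J⁺·V = [-0.5780, -0.6890, 0.3510, -0.3480, -0.3280]

-0.5780 -0.6890 0.3510 -0.3480 -0.3280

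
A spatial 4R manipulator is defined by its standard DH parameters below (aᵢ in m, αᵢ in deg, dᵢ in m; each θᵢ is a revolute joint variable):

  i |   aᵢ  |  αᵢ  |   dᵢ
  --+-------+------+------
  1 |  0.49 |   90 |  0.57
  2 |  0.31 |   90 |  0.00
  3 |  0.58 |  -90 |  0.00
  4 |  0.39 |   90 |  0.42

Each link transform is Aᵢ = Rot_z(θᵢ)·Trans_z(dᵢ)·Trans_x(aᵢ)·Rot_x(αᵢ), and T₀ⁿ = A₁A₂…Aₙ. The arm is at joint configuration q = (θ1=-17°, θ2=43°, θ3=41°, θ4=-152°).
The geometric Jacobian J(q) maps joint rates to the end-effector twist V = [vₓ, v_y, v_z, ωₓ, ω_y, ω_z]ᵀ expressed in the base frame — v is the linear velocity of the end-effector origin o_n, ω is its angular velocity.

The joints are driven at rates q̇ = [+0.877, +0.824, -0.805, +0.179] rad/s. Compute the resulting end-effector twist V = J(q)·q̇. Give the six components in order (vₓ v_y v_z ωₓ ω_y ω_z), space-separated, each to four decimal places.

0.8781 0.3331 0.4615 -0.8876 -0.7316 1.3856

o_n = [0.5986, -0.6761, 0.5809]
J₁: ẑ×o_n = [0.6761, 0.5986, -0.0000], ω = ẑ
J2: z=[-0.2924, -0.9563, 0.0000] o=[0.4686, -0.1433, 0.5700] → [-0.0104, 0.0032, 0.2801, -0.2924, -0.9563, 0.0000]
J3: z=[0.6522, -0.1994, -0.7314] o=[0.6854, -0.2095, 0.7814] → [-0.3013, 0.1943, -0.3216, 0.6522, -0.1994, -0.7314]
J4: z=[-0.6795, -0.5814, -0.4474] o=[0.8803, -0.6670, 1.0800] → [0.2861, -0.2131, -0.1576, -0.6795, -0.5814, -0.4474]
V = J·q̇ = [0.8781, 0.3331, 0.4615, -0.8876, -0.7316, 1.3856]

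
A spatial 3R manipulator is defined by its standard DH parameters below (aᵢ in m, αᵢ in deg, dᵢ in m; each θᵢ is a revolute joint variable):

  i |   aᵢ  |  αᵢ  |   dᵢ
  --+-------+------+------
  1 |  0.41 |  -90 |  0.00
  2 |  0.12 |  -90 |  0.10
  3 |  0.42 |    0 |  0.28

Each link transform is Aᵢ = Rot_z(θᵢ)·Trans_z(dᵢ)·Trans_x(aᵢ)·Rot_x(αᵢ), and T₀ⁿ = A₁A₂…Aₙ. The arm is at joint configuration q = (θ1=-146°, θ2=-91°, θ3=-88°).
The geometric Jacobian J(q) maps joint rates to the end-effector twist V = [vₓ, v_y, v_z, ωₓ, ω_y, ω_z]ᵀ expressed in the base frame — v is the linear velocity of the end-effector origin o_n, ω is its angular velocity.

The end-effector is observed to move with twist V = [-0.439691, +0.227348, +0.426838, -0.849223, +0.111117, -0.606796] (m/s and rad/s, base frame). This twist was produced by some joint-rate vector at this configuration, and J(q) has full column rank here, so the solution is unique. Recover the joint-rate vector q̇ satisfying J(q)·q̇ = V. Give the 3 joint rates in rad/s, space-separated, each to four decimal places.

o_n = [-0.2794, -0.8154, 0.1395]
J₁: ẑ×o_n = [0.8154, -0.2794, 0.0000], ω = ẑ
J2: z=[0.5592, -0.8290, 0.0000] o=[-0.3399, -0.2293, 0.0000] → [-0.1157, -0.0780, -0.2776, 0.5592, -0.8290, 0.0000]
J3: z=[-0.8289, -0.5591, 0.0175] o=[-0.2822, -0.3110, 0.1200] → [-0.0021, 0.0162, 0.4197, -0.8289, -0.5591, 0.0175]
q̇ = J⁺·V = [-0.6180, -0.5670, 0.6420]

-0.6180 -0.5670 0.6420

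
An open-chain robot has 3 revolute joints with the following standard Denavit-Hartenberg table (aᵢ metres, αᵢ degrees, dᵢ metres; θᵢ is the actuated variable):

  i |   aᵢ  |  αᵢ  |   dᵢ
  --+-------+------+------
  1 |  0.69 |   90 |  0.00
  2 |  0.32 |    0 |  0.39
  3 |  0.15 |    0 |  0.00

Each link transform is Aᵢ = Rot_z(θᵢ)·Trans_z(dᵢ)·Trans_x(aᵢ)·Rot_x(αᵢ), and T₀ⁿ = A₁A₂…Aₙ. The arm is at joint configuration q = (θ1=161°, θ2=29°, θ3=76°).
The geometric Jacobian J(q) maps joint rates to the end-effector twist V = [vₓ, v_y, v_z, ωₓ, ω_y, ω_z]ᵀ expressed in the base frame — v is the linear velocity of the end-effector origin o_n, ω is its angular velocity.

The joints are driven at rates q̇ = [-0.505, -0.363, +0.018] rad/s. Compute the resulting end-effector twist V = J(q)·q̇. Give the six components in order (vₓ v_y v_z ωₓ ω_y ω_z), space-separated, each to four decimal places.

o_n = [-0.7534, 0.6719, 0.3000]
J₁: ẑ×o_n = [-0.6719, -0.7534, 0.0000], ω = ẑ
J2: z=[0.3256, 0.9455, 0.0000] o=[-0.6524, 0.2246, 0.0000] → [0.2837, -0.0977, 0.2411, 0.3256, 0.9455, 0.0000]
J3: z=[0.3256, 0.9455, 0.0000] o=[-0.7901, 0.6845, 0.1551] → [0.1370, -0.0472, -0.0388, 0.3256, 0.9455, 0.0000]
V = J·q̇ = [0.2388, 0.4151, -0.0882, -0.1123, -0.3262, -0.5050]

0.2388 0.4151 -0.0882 -0.1123 -0.3262 -0.5050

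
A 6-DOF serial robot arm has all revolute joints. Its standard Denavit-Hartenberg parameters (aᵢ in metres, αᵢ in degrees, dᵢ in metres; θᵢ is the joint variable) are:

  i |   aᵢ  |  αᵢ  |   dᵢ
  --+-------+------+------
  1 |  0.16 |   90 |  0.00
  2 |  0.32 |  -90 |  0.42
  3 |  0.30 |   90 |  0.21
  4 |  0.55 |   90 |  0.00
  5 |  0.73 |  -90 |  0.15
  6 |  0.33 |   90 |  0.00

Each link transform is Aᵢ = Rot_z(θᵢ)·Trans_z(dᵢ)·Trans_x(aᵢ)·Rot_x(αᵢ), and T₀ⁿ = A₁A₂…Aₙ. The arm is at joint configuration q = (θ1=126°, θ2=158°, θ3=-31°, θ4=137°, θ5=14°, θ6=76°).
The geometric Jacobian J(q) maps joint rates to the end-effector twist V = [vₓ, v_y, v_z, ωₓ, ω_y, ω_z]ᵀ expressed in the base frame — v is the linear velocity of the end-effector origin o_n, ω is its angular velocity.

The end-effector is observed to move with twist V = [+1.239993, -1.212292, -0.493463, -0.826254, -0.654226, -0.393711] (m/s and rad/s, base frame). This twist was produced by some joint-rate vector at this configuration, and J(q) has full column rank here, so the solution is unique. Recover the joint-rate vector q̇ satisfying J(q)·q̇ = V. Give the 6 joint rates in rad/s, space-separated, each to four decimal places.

o_n = [0.0196, 0.2785, -1.0965]
J₁: ẑ×o_n = [-0.2785, 0.0196, 0.0000], ω = ẑ
J2: z=[0.8090, 0.5878, 0.0000] o=[-0.0940, 0.1294, 0.0000] → [-0.6445, 0.8871, 0.0538, 0.8090, 0.5878, 0.0000]
J3: z=[0.2202, -0.3031, -0.9272] o=[0.4201, 0.1363, 0.1199] → [0.5005, 0.6392, -0.0901, 0.2202, -0.3031, -0.9272]
J4: z=[0.4128, 0.8902, -0.1929] o=[0.7315, -0.0294, 0.0215] → [-0.9358, 0.5989, 0.7609, 0.4128, 0.8902, -0.1929]
J5: z=[0.7638, -0.4537, -0.4591] o=[0.4586, -0.0063, -0.4555] → [0.4216, 0.6912, 0.0183, 0.7638, -0.4537, -0.4591]
J6: z=[0.5206, 0.8535, 0.0226] o=[0.2946, 0.1127, -1.1726] → [0.0612, -0.0458, 0.3210, 0.5206, 0.8535, 0.0226]
q̇ = J⁺·V = [-0.6370, -0.6670, 0.0100, -0.7460, -0.2190, 0.3580]

-0.6370 -0.6670 0.0100 -0.7460 -0.2190 0.3580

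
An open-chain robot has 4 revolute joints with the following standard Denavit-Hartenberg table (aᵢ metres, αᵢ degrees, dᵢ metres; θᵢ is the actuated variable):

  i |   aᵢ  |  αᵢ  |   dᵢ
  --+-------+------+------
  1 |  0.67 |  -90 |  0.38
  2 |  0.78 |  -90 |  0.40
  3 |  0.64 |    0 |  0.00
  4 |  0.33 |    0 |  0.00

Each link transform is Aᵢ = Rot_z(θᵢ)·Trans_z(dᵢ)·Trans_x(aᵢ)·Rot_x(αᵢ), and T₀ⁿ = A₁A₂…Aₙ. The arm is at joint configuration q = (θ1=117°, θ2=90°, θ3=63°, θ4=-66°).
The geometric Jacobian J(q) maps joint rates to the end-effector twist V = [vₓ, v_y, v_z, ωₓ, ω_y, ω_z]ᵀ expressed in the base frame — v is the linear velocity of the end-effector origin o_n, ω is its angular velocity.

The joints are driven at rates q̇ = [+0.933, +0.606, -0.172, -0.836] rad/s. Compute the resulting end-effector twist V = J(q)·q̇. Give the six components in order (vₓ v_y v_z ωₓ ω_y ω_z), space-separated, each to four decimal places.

o_n = [-0.1679, 0.6664, -1.0201]
J₁: ẑ×o_n = [-0.6664, -0.1679, 0.0000], ω = ẑ
J2: z=[-0.8910, -0.4540, 0.0000] o=[-0.3042, 0.5970, 0.3800] → [0.6356, -1.2475, -0.0000, -0.8910, -0.4540, 0.0000]
J3: z=[0.4540, -0.8910, -0.0000] o=[-0.6606, 0.4154, -0.4000] → [0.5525, 0.2815, 0.5530, 0.4540, -0.8910, -0.0000]
J4: z=[0.4540, -0.8910, -0.0000] o=[-0.1525, 0.6743, -0.6906] → [0.2936, 0.1496, -0.0173, 0.4540, -0.8910, -0.0000]
V = J·q̇ = [-0.5771, -1.0861, -0.0807, -0.9976, 0.6230, 0.9330]

-0.5771 -1.0861 -0.0807 -0.9976 0.6230 0.9330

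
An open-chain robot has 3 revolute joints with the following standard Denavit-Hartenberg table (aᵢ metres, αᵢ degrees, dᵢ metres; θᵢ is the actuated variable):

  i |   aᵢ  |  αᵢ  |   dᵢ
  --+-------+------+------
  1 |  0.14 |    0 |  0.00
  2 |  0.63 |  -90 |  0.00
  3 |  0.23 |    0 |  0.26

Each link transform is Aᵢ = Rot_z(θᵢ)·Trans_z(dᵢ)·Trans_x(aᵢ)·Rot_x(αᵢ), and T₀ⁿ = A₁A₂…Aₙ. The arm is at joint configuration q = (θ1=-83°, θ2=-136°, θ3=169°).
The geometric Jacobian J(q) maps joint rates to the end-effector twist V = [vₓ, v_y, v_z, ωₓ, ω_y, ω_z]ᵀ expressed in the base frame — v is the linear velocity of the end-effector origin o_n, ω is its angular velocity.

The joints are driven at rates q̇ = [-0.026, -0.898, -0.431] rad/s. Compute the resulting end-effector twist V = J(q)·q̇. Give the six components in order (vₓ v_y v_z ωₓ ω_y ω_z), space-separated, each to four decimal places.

o_n = [-0.4607, -0.0866, -0.0439]
J₁: ẑ×o_n = [0.0866, -0.4607, 0.0000], ω = ẑ
J2: z=[0.0000, 0.0000, 1.0000] o=[0.0171, -0.1390, 0.0000] → [-0.0523, -0.4778, 0.0000, 0.0000, 0.0000, 1.0000]
J3: z=[-0.6293, -0.7771, 0.0000] o=[-0.4725, 0.2575, 0.0000] → [0.0341, -0.0276, 0.2258, -0.6293, -0.7771, 0.0000]
V = J·q̇ = [0.0300, 0.4529, -0.0973, 0.2712, 0.3349, -0.9240]

0.0300 0.4529 -0.0973 0.2712 0.3349 -0.9240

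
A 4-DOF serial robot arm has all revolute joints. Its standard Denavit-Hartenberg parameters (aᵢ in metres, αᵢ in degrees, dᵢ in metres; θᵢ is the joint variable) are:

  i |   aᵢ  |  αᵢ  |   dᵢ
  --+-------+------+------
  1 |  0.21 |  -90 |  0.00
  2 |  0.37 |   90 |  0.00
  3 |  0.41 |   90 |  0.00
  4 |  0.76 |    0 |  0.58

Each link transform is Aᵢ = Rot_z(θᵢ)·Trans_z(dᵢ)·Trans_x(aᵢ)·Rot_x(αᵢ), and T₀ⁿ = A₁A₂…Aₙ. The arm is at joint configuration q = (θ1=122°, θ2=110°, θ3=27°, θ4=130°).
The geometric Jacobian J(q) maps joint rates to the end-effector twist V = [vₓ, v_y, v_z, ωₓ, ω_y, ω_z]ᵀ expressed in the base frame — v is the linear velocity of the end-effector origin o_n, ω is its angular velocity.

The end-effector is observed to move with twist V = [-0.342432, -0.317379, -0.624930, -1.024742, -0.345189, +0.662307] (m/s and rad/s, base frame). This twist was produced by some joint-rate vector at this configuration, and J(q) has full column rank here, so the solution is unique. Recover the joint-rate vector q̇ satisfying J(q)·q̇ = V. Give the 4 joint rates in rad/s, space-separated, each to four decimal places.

o_n = [0.1694, 0.7714, -0.7285]
J₁: ẑ×o_n = [-0.7714, 0.1694, 0.0000], ω = ẑ
J2: z=[-0.8480, -0.5299, 0.0000] o=[-0.1113, 0.1781, 0.0000] → [0.3860, -0.6178, -0.3544, -0.8480, -0.5299, 0.0000]
J3: z=[-0.4980, 0.7969, -0.3420] o=[-0.0442, 0.0708, -0.3477] → [-0.0638, -0.2627, -0.5191, -0.4980, 0.7969, -0.3420]
J4: z=[0.8379, 0.3405, -0.4266] o=[-0.1359, -0.1338, -0.6910] → [0.3734, -0.0988, 0.6545, 0.8379, 0.3405, -0.4266]
q̇ = J⁺·V = [0.5360, 0.6510, 0.1920, -0.4500]

0.5360 0.6510 0.1920 -0.4500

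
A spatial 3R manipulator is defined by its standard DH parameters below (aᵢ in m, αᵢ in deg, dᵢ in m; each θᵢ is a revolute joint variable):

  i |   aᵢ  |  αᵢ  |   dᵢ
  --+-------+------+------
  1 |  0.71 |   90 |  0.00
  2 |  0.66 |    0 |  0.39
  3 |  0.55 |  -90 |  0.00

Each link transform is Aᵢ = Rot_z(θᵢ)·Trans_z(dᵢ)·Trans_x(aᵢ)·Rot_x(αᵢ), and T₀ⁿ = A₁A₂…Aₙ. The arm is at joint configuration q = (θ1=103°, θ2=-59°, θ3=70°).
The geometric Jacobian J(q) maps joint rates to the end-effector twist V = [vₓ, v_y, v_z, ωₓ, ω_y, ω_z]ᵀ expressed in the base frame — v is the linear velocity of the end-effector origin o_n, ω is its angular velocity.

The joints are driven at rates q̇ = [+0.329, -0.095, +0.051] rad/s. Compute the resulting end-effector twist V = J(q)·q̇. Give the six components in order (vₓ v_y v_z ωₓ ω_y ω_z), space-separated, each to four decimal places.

-0.5275 -0.0405 -0.0560 -0.0429 -0.0099 0.3290

o_n = [0.0224, 1.6368, -0.4608]
J₁: ẑ×o_n = [-1.6368, 0.0224, 0.0000], ω = ẑ
J2: z=[0.9744, 0.2250, 0.0000] o=[-0.1597, 0.6918, 0.0000] → [-0.1037, 0.4490, 0.8798, 0.9744, 0.2250, 0.0000]
J3: z=[0.9744, 0.2250, 0.0000] o=[0.1438, 1.1107, -0.5657] → [0.0236, -0.1023, 0.5399, 0.9744, 0.2250, 0.0000]
V = J·q̇ = [-0.5275, -0.0405, -0.0560, -0.0429, -0.0099, 0.3290]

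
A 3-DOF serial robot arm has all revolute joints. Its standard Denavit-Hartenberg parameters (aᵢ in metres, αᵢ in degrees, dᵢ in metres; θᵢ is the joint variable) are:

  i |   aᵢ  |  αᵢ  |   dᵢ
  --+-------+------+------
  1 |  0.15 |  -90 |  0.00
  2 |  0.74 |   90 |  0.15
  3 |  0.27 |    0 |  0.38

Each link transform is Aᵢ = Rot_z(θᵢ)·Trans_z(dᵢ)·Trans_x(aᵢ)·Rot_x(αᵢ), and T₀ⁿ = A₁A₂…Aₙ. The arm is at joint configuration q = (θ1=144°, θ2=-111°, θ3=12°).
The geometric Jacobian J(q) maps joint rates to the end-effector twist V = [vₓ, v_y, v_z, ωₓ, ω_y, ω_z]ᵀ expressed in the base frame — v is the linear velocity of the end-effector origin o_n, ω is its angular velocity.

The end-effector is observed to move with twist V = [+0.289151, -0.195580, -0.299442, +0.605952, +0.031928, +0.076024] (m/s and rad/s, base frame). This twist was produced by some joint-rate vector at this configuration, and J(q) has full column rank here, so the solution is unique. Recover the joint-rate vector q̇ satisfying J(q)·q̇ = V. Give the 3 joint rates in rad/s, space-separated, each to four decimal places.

0.2570 -0.3820 0.5050

o_n = [0.3356, -0.4986, 0.8012]
J₁: ẑ×o_n = [0.4986, 0.3356, -0.0000], ω = ẑ
J2: z=[-0.5878, -0.8090, 0.0000] o=[-0.1214, 0.0882, 0.0000] → [-0.6482, 0.4710, 0.7146, -0.5878, -0.8090, 0.0000]
J3: z=[0.7553, -0.5487, -0.3584] o=[0.0050, -0.1891, 0.6908] → [-0.1715, -0.2018, -0.0524, 0.7553, -0.5487, -0.3584]
q̇ = J⁺·V = [0.2570, -0.3820, 0.5050]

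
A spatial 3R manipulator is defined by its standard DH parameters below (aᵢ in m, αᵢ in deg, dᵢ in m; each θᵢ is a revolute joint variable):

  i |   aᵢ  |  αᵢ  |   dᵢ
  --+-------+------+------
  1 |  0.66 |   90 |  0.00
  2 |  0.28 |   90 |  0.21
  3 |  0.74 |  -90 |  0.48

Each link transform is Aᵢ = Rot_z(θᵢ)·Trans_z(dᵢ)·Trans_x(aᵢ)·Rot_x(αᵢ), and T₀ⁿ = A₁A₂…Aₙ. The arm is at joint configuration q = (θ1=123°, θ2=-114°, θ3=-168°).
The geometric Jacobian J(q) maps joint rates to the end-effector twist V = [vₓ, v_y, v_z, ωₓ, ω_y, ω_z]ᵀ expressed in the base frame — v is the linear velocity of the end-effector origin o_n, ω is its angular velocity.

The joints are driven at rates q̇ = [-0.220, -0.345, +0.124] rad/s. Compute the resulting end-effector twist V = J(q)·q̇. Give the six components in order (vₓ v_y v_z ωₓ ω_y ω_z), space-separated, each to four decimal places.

-0.1030 0.1562 0.0716 -0.2276 -0.2829 -0.1696

o_n = [-0.1719, 0.3677, 0.6007]
J₁: ẑ×o_n = [-0.3677, -0.1719, 0.0000], ω = ẑ
J2: z=[0.8387, 0.5446, 0.0000] o=[-0.3595, 0.5535, 0.0000] → [0.3272, -0.5038, -0.2580, 0.8387, 0.5446, 0.0000]
J3: z=[0.4976, -0.7662, 0.4067] o=[-0.1213, 0.5724, -0.2558] → [-0.5730, -0.4467, -0.1406, 0.4976, -0.7662, 0.4067]
V = J·q̇ = [-0.1030, 0.1562, 0.0716, -0.2276, -0.2829, -0.1696]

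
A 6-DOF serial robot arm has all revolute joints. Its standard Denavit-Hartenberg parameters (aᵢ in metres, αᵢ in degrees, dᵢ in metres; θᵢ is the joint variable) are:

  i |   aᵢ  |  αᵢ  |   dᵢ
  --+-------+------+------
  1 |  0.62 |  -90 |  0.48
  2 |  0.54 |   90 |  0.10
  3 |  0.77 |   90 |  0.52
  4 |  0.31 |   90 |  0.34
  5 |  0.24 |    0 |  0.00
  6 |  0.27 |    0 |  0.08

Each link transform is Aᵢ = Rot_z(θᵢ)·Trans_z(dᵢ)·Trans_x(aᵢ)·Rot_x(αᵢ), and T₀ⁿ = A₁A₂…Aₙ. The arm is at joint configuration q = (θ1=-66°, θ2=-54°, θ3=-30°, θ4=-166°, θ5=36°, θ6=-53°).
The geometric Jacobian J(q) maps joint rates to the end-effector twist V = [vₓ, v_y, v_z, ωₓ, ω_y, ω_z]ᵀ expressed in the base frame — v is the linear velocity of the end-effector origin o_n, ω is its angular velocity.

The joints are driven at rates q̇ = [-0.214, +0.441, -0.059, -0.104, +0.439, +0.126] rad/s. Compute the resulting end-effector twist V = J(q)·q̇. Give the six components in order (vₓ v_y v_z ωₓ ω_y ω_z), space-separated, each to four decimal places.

o_n = [-0.0323, -0.5513, 1.0047]
J₁: ẑ×o_n = [0.5513, -0.0323, 0.0000], ω = ẑ
J2: z=[0.9135, 0.4067, 0.0000] o=[0.2522, -0.5664, 0.4800] → [0.2134, -0.4794, 0.1295, 0.9135, 0.4067, 0.0000]
J3: z=[-0.3291, 0.7391, 0.5878] o=[0.4726, -0.8157, 0.9169] → [-0.0905, -0.2679, 0.2862, -0.3291, 0.7391, 0.5878]
J4: z=[-0.9107, -0.0838, -0.4045] o=[0.1092, -0.9460, 1.7620] → [0.2231, -0.6324, -0.3713, -0.9107, -0.0838, -0.4045]
J5: z=[-0.2589, 0.8788, 0.4008] o=[-0.1006, -0.8289, 1.3696] → [-0.4320, -0.0671, -0.1319, -0.2589, 0.8788, 0.4008]
J6: z=[-0.2589, 0.8788, 0.4008] o=[-0.1666, -0.7495, 1.1530] → [-0.2097, 0.0155, -0.1693, -0.2589, 0.8788, 0.4008]
V = J·q̇ = [-0.2578, -0.1504, -0.0004, 0.3707, 0.6410, 0.0199]

-0.2578 -0.1504 -0.0004 0.3707 0.6410 0.0199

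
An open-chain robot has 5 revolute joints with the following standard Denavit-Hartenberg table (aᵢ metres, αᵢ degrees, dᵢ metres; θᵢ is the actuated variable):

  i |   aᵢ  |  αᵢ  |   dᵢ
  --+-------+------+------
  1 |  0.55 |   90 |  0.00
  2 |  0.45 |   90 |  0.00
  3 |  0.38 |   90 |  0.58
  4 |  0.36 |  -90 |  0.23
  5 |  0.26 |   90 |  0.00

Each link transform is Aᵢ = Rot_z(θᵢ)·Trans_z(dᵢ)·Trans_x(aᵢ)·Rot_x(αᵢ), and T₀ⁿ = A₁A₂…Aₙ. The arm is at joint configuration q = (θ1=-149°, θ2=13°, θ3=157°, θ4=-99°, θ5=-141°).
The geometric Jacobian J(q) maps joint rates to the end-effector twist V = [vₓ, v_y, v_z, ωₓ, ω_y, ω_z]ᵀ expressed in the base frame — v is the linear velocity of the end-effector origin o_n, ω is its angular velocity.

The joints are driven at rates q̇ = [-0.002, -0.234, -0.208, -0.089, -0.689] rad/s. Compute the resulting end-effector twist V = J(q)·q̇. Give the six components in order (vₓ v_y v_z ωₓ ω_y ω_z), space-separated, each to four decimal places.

0.0563 -0.0698 -0.1856 -0.1752 -0.7840 0.2287

o_n = [-1.0425, -0.0417, -0.3509]
J₁: ẑ×o_n = [0.0417, -1.0425, 0.0000], ω = ẑ
J2: z=[-0.5150, 0.8572, 0.0000] o=[-0.4714, -0.2833, 0.0000] → [-0.3008, -0.1807, 0.3650, -0.5150, 0.8572, 0.0000]
J3: z=[-0.1928, -0.1159, -0.9744] o=[-0.8473, -0.5091, 0.1012] → [0.5078, 0.1030, -0.1127, -0.1928, -0.1159, -0.9744]
J4: z=[-0.8004, 0.5929, 0.0879] o=[-0.7434, -0.2735, -0.5426] → [0.0933, 0.1272, -0.0082, -0.8004, 0.5929, 0.0879]
J5: z=[0.5907, 0.8052, -0.0521] o=[-0.8909, -0.1408, -0.1643] → [-0.1451, 0.1181, 0.1805, 0.5907, 0.8052, -0.0521]
V = J·q̇ = [0.0563, -0.0698, -0.1856, -0.1752, -0.7840, 0.2287]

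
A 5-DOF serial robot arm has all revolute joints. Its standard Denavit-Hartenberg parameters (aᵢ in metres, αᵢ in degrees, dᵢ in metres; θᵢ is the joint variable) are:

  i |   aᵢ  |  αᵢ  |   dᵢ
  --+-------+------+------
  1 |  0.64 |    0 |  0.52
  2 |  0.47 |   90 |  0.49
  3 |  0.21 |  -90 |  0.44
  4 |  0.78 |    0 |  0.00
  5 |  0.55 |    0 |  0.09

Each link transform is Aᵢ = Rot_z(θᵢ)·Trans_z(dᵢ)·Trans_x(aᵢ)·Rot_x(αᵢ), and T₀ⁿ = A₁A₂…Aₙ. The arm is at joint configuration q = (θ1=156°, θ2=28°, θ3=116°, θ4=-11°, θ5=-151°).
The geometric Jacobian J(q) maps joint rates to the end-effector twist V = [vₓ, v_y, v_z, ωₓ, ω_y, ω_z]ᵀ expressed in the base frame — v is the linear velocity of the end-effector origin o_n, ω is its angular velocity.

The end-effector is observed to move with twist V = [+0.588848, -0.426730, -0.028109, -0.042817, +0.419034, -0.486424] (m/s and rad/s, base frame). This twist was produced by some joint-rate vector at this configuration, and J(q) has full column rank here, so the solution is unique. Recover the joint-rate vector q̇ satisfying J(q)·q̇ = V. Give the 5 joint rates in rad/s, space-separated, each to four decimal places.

o_n = [-0.8278, 1.0040, 1.3773]
J₁: ẑ×o_n = [-1.0040, -0.8278, 0.0000], ω = ẑ
J2: z=[0.0000, 0.0000, 1.0000] o=[-0.5847, 0.2603, 0.5200] → [-0.7436, -0.2432, 0.0000, 0.0000, 0.0000, 1.0000]
J3: z=[-0.0698, 0.9976, 0.0000] o=[-1.0535, 0.2275, 1.0100] → [0.3664, 0.0256, -0.2793, -0.0698, 0.9976, 0.0000]
J4: z=[0.8966, 0.0627, -0.4384] o=[-0.9924, 0.6729, 1.1987] → [0.1563, -0.2322, 0.2865, 0.8966, 0.0627, -0.4384]
J5: z=[0.8966, 0.0627, -0.4384] o=[-0.6679, 0.8448, 1.8869] → [0.0378, 0.5270, 0.1528, 0.8966, 0.0627, -0.4384]
q̇ = J⁺·V = [0.0490, -0.5420, 0.4210, 0.6860, -0.7010]

0.0490 -0.5420 0.4210 0.6860 -0.7010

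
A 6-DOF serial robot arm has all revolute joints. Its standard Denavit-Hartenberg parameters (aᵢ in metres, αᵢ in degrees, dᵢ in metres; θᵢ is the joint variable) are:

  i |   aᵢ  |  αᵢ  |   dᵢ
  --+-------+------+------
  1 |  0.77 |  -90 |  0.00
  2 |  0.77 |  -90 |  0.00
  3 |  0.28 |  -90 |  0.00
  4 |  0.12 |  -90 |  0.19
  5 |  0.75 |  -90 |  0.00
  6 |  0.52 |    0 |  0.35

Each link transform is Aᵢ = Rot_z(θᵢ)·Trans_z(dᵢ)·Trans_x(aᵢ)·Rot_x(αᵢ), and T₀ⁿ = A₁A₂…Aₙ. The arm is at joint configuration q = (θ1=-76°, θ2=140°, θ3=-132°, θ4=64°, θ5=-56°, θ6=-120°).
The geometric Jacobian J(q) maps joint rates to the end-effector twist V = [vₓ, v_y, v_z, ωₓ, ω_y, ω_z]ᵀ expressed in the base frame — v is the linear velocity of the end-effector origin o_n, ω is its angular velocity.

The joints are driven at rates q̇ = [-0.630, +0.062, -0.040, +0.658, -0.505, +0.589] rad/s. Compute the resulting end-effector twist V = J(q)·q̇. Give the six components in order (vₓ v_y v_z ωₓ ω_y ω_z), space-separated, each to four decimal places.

-0.5813 0.2805 -0.5268 0.8328 -0.1230 -0.6970

o_n = [0.5228, -0.4510, -1.2332]
J₁: ẑ×o_n = [0.4510, 0.5228, -0.0000], ω = ẑ
J2: z=[0.9703, 0.2419, 0.0000] o=[0.1863, -0.7471, 0.0000] → [-0.2983, 1.1966, 0.2059, 0.9703, 0.2419, 0.0000]
J3: z=[-0.1555, 0.6237, 0.7660] o=[0.0436, -0.1748, -0.4949] → [-0.2489, 0.2523, -0.2559, -0.1555, 0.6237, 0.7660]
J4: z=[0.5115, 0.7142, -0.4777] o=[0.2802, -0.2637, -0.3745] → [-0.7028, 0.3234, -0.2691, 0.5115, 0.7142, -0.4777]
J5: z=[-0.6914, 0.0120, -0.7224] o=[0.4386, -0.2120, -0.5253] → [-0.1812, -0.5503, 0.1642, -0.6914, 0.0120, -0.7224]
J6: z=[0.1369, -0.9796, -0.1474] o=[0.9707, -0.0614, -1.0320] → [0.1397, 0.0936, -0.4921, 0.1369, -0.9796, -0.1474]
V = J·q̇ = [-0.5813, 0.2805, -0.5268, 0.8328, -0.1230, -0.6970]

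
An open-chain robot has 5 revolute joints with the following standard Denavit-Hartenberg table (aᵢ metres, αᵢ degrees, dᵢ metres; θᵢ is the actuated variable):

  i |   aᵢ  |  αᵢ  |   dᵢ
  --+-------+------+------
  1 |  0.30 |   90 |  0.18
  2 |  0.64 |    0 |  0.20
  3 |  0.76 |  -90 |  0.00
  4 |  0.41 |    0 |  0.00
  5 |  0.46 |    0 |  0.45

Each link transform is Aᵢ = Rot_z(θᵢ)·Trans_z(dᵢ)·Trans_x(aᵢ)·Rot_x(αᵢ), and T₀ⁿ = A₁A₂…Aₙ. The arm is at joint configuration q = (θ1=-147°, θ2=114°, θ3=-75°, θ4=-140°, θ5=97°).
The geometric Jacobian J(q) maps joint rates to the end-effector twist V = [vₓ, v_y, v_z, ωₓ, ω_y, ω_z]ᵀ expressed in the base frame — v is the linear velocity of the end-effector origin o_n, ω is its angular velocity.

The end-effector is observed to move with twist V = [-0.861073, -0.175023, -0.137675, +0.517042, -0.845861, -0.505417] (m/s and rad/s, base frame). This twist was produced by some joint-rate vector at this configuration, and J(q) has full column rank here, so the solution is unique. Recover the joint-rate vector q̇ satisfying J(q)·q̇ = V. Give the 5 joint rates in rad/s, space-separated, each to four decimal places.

o_n = [-0.7290, 0.4534, 1.6067]
J₁: ẑ×o_n = [-0.4534, -0.7290, 0.0000], ω = ẑ
J2: z=[-0.5446, 0.8387, 0.0000] o=[-0.2516, -0.1634, 0.1800] → [1.1966, 0.7771, 0.0645, -0.5446, 0.8387, 0.0000]
J3: z=[-0.5446, 0.8387, 0.0000] o=[-0.1422, 0.1461, 0.7647] → [0.7062, 0.4586, 0.3248, -0.5446, 0.8387, 0.0000]
J4: z=[0.5278, 0.3428, 0.7771] o=[-0.6376, -0.1756, 1.2430] → [-0.3641, -0.2631, 0.3633, 0.5278, 0.3428, 0.7771]
J5: z=[0.5278, 0.3428, 0.7771] o=[-0.5764, 0.1784, 1.0453] → [-0.0212, -0.4149, 0.1974, 0.5278, 0.3428, 0.7771]
q̇ = J⁺·V = [-0.4720, -0.4650, -0.5260, 0.4320, -0.4750]

-0.4720 -0.4650 -0.5260 0.4320 -0.4750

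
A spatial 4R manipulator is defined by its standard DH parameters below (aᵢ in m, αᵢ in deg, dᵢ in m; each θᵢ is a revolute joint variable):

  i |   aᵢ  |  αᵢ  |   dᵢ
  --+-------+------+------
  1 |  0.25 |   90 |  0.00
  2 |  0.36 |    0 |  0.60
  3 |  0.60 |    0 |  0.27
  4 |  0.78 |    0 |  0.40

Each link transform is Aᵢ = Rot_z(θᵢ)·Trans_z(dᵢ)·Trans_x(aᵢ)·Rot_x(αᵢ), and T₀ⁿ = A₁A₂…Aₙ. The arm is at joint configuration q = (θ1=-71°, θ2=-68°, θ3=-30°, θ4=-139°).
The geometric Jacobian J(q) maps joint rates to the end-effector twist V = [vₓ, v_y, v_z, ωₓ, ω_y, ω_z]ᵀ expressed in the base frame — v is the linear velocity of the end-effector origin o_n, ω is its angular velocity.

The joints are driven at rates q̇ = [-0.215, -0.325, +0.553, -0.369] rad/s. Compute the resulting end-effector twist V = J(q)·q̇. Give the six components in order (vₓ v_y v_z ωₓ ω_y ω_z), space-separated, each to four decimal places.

-0.0250 0.1541 -0.0030 0.1333 0.0459 -0.2150

o_n = [-1.2410, -0.2967, -0.2738]
J₁: ẑ×o_n = [0.2967, -1.2410, 0.0000], ω = ẑ
J2: z=[-0.9455, -0.3256, 0.0000] o=[0.0814, -0.2364, 0.0000] → [0.0891, -0.2589, -0.3735, -0.9455, -0.3256, 0.0000]
J3: z=[-0.9455, -0.3256, 0.0000] o=[-0.4420, -0.5592, -0.3338] → [-0.0195, 0.0567, -0.5083, -0.9455, -0.3256, 0.0000]
J4: z=[-0.9455, -0.3256, 0.0000] o=[-0.7245, -0.5682, -0.9279] → [-0.2130, 0.6185, -0.4248, -0.9455, -0.3256, 0.0000]
V = J·q̇ = [-0.0250, 0.1541, -0.0030, 0.1333, 0.0459, -0.2150]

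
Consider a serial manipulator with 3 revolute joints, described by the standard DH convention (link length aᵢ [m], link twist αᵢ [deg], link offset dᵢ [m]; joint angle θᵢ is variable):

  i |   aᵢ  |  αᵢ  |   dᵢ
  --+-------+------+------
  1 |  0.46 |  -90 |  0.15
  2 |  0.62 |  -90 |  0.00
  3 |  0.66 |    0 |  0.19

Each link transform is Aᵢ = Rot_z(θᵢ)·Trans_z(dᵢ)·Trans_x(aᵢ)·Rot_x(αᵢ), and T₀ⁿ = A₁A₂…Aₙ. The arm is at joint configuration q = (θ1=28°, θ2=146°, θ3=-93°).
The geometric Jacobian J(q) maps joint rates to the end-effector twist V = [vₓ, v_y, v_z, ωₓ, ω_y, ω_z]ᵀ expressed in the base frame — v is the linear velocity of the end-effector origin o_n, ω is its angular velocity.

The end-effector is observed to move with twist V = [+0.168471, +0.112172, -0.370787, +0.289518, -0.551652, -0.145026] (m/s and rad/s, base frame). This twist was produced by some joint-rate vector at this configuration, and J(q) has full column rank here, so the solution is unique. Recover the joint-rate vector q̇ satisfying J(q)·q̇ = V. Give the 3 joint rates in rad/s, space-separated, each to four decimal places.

-0.1500 -0.6230 0.0060

o_n = [-0.4256, 0.5202, -0.0199]
J₁: ẑ×o_n = [-0.5202, -0.4256, 0.0000], ω = ẑ
J2: z=[-0.4695, 0.8829, 0.0000] o=[0.4062, 0.2160, 0.1500] → [-0.1500, -0.0797, 0.5916, -0.4695, 0.8829, 0.0000]
J3: z=[-0.4937, -0.2625, 0.8290] o=[-0.0477, -0.0254, -0.1967] → [-0.4987, -0.2260, -0.3686, -0.4937, -0.2625, 0.8290]
q̇ = J⁺·V = [-0.1500, -0.6230, 0.0060]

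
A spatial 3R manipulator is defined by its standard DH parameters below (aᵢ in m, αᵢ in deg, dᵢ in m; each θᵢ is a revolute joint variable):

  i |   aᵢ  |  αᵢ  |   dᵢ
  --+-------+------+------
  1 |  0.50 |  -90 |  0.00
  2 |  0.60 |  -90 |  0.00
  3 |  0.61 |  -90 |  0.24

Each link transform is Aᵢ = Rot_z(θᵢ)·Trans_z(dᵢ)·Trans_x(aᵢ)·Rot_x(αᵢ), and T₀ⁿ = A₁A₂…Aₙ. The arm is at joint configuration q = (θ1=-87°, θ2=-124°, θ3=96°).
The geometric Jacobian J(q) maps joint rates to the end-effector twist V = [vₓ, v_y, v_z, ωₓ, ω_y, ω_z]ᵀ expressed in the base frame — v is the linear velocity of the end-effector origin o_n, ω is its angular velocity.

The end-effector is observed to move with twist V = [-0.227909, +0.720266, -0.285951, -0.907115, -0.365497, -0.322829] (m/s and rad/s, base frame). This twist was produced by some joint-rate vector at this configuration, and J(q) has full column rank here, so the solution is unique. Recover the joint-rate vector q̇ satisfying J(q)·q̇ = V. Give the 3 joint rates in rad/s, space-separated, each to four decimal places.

-0.5370 -0.9250 0.3830

o_n = [-0.5849, -0.4303, 0.5788]
J₁: ẑ×o_n = [0.4303, -0.5849, 0.0000], ω = ẑ
J2: z=[0.9986, 0.0523, 0.0000] o=[0.0262, -0.4993, 0.0000] → [0.0303, -0.5780, 0.1009, 0.9986, 0.0523, 0.0000]
J3: z=[0.0434, -0.8279, 0.5592] o=[0.0086, -0.1643, 0.4974] → [0.0814, -0.3354, -0.5029, 0.0434, -0.8279, 0.5592]
q̇ = J⁺·V = [-0.5370, -0.9250, 0.3830]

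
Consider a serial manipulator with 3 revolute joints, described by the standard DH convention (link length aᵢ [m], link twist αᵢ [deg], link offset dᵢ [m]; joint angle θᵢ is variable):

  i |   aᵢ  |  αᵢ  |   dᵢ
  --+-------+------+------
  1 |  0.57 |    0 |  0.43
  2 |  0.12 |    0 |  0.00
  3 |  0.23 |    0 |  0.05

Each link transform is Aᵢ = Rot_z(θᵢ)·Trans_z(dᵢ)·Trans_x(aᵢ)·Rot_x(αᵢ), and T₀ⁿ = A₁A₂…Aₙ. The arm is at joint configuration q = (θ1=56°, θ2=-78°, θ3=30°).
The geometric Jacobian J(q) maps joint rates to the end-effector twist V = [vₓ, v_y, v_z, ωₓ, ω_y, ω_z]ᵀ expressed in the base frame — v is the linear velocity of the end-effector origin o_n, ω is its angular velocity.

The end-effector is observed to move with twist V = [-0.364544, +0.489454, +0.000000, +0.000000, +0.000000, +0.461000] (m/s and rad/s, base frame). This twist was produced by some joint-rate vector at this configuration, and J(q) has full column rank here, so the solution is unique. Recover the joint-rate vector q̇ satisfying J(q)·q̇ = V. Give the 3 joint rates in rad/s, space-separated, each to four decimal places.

o_n = [0.6578, 0.4596, 0.4800]
J₁: ẑ×o_n = [-0.4596, 0.6578, 0.0000], ω = ẑ
J2: z=[0.0000, 0.0000, 1.0000] o=[0.3187, 0.4726, 0.4300] → [0.0129, 0.3390, -0.0000, 0.0000, 0.0000, 1.0000]
J3: z=[0.0000, 0.0000, 1.0000] o=[0.4300, 0.4276, 0.4300] → [-0.0320, 0.2278, 0.0000, 0.0000, 0.0000, 1.0000]
q̇ = J⁺·V = [0.8400, 0.2090, -0.5880]

0.8400 0.2090 -0.5880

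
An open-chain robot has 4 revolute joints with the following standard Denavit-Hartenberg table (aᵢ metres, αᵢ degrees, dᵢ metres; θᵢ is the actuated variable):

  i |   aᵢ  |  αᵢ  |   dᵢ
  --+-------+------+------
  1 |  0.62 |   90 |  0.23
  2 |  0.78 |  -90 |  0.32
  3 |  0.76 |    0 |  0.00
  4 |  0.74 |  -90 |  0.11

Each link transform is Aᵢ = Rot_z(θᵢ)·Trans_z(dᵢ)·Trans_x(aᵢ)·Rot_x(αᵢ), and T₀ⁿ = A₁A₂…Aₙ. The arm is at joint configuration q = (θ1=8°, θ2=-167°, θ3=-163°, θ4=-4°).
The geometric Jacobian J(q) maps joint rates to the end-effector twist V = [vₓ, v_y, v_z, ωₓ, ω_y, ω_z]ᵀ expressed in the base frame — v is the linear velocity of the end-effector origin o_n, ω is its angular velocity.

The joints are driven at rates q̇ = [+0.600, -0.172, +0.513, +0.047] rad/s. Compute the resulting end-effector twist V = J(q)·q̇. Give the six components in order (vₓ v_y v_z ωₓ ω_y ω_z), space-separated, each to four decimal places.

o_n = [1.3815, -0.5215, 0.2730]
J₁: ẑ×o_n = [0.5215, 1.3815, -0.0000], ω = ẑ
J2: z=[0.1392, -0.9903, 0.0000] o=[0.6140, 0.0863, 0.2300] → [-0.0426, -0.0060, 0.6755, 0.1392, -0.9903, 0.0000]
J3: z=[0.2228, 0.0313, -0.9744] o=[-0.0941, -0.3364, 0.0545] → [-0.1735, -1.4864, -0.0874, 0.2228, 0.0313, -0.9744]
J4: z=[0.2228, 0.0313, -0.9744] o=[0.6381, -0.4579, 0.2180] → [-0.0603, -0.7366, -0.0374, 0.2228, 0.0313, -0.9744]
V = J·q̇ = [0.2284, 0.0328, -0.1628, 0.1008, 0.1879, 0.0544]

0.2284 0.0328 -0.1628 0.1008 0.1879 0.0544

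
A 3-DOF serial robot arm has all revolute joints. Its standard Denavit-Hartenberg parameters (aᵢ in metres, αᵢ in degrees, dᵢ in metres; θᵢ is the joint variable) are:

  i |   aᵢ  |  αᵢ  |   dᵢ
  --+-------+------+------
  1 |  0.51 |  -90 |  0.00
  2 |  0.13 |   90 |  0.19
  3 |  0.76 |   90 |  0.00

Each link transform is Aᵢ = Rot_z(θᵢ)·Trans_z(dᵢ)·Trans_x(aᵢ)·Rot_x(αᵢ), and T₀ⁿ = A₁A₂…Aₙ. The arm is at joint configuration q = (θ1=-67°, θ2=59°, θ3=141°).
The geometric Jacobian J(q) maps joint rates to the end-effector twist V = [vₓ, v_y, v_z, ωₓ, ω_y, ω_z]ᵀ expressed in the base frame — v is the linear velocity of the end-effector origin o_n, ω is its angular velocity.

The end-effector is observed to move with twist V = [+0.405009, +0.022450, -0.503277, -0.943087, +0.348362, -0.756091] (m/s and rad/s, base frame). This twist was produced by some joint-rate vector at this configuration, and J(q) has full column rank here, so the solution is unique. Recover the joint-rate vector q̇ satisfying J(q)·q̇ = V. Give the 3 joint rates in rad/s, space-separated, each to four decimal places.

o_n = [0.7217, 0.0100, 0.3948]
J₁: ẑ×o_n = [-0.0100, 0.7217, 0.0000], ω = ẑ
J2: z=[0.9205, 0.3907, 0.0000] o=[0.1993, -0.4695, 0.0000] → [0.1543, -0.3635, 0.2372, 0.9205, 0.3907, 0.0000]
J3: z=[0.3349, -0.7890, 0.5150] o=[0.4003, -0.4569, -0.1114] → [-0.6399, -0.0040, 0.4100, 0.3349, -0.7890, 0.5150]
q̇ = J⁺·V = [-0.3420, -0.7320, -0.8040]

-0.3420 -0.7320 -0.8040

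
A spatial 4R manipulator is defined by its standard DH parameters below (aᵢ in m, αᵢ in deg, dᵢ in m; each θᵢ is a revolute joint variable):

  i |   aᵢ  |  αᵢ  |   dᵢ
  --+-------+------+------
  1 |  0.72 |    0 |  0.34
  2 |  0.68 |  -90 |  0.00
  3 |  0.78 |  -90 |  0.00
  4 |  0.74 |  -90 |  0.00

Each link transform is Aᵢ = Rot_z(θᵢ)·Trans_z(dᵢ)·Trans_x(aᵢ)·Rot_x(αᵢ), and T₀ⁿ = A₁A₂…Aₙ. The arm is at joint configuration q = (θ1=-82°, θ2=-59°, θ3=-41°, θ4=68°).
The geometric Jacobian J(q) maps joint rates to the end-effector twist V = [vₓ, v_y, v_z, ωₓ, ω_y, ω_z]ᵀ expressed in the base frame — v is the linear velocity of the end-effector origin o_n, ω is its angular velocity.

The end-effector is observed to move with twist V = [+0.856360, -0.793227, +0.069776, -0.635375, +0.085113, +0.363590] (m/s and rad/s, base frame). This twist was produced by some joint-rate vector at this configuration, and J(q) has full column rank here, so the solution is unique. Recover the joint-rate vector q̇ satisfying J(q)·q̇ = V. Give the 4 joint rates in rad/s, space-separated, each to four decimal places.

o_n = [-1.4801, -1.1098, 1.0336]
J₁: ẑ×o_n = [1.1098, -1.4801, 0.0000], ω = ẑ
J2: z=[0.0000, 0.0000, 1.0000] o=[0.1002, -0.7130, 0.3400] → [0.3969, -1.5803, 0.0000, 0.0000, 0.0000, 1.0000]
J3: z=[0.6293, -0.7771, 0.0000] o=[-0.4283, -1.1409, 0.3400] → [-0.5390, -0.4365, -0.7979, 0.6293, -0.7771, 0.0000]
J4: z=[-0.5099, -0.4129, -0.7547] o=[-0.8857, -1.5114, 0.8517] → [0.2280, 0.5413, -0.4501, -0.5099, -0.4129, -0.7547]
q̇ = J⁺·V = [0.1500, 0.7200, -0.4660, 0.6710]

0.1500 0.7200 -0.4660 0.6710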